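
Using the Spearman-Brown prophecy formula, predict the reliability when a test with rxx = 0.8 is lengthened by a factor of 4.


r_new = (n * rxx) / (1 + (n-1) * rxx)
r_new = (4 * 0.8) / (1 + 3 * 0.8)
r_new = 3.2 / 3.4
r_new = 0.9412

0.9412


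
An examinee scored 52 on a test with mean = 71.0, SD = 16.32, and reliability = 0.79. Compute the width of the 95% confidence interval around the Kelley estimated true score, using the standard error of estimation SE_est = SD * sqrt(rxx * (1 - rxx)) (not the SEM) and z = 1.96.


True score estimate = 0.79*52 + 0.21*71.0 = 55.99
SE_est = SD * sqrt(rxx * (1 - rxx)) = 16.32 * sqrt(0.79 * 0.21) = 16.32 * sqrt(0.1659) = 6.64727
CI = T_est +/- z * SE_est, so width = 2 * z * SE_est = 2 * 1.96 * 6.64727
Width = 26.0573

26.0573


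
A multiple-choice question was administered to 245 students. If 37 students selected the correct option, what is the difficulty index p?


Item difficulty p = number correct / total examinees
p = 37 / 245
p = 0.151

0.151


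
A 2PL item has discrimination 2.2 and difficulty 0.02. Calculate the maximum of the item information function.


For 2PL, max info at theta = b = 0.02
I_max = a^2 / 4 = 2.2^2 / 4
= 4.84 / 4
I_max = 1.21

1.21


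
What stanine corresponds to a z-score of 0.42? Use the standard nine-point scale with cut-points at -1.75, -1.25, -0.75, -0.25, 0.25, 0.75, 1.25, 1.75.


Stanine boundaries: [-1.75, -1.25, -0.75, -0.25, 0.25, 0.75, 1.25, 1.75]
z = 0.42
Check each boundary:
  z >= -1.75 -> could be stanine 2
  z >= -1.25 -> could be stanine 3
  z >= -0.75 -> could be stanine 4
  z >= -0.25 -> could be stanine 5
  z >= 0.25 -> could be stanine 6
  z < 0.75
  z < 1.25
  z < 1.75
Highest qualifying boundary gives stanine = 6

6


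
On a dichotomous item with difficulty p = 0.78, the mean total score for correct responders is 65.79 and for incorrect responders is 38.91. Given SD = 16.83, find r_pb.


q = 1 - p = 0.22
rpb = ((M1 - M0) / SD) * sqrt(p * q)
rpb = ((65.79 - 38.91) / 16.83) * sqrt(0.78 * 0.22)
rpb = 0.6616

0.6616


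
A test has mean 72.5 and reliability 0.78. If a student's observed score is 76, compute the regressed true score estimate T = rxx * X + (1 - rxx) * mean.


T_est = rxx * X + (1 - rxx) * mean
T_est = 0.78 * 76 + 0.22 * 72.5
T_est = 59.28 + 15.95
T_est = 75.23

75.23


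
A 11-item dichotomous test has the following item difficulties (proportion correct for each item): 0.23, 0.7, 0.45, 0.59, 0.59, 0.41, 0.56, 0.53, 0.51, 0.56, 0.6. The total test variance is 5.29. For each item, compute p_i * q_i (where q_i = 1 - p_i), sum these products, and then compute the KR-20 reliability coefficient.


For each item, compute p_i * q_i:
  Item 1: 0.23 * 0.77 = 0.1771
  Item 2: 0.7 * 0.3 = 0.21
  Item 3: 0.45 * 0.55 = 0.2475
  Item 4: 0.59 * 0.41 = 0.2419
  Item 5: 0.59 * 0.41 = 0.2419
  Item 6: 0.41 * 0.59 = 0.2419
  Item 7: 0.56 * 0.44 = 0.2464
  Item 8: 0.53 * 0.47 = 0.2491
  Item 9: 0.51 * 0.49 = 0.2499
  Item 10: 0.56 * 0.44 = 0.2464
  Item 11: 0.6 * 0.4 = 0.24
Sum(p_i * q_i) = 0.1771 + 0.21 + 0.2475 + 0.2419 + 0.2419 + 0.2419 + 0.2464 + 0.2491 + 0.2499 + 0.2464 + 0.24 = 2.5921
KR-20 = (k/(k-1)) * (1 - Sum(p_i*q_i) / Var_total)
= (11/10) * (1 - 2.5921/5.29)
= 1.1 * 0.51
KR-20 = 0.561

0.561


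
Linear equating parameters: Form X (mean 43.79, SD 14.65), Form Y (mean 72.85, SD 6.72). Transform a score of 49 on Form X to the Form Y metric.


slope = SD_Y / SD_X = 6.72 / 14.65 ~ 0.4587
intercept = mean_Y - slope * mean_X = 72.85 - (6.72 / 14.65) * 43.79 ~ 52.7634
Y = slope * X + intercept. To avoid rounding drift from the rounded slope/intercept, evaluate the equivalent form Y = mean_Y + SD_Y * (X - mean_X) / SD_X at full precision:
Y = 72.85 + 6.72 * (49 - 43.79) / 14.65
Y = 72.85 + 6.72 * 5.21 / 14.65
Y = 72.85 + 35.0112 / 14.65
Y = 72.85 + 2.3898
Y = 75.2398

75.2398


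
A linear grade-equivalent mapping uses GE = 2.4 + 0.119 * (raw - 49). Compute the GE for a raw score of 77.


raw - median = 77 - 49 = 28
slope * diff = 0.119 * 28 = 3.332
GE = 2.4 + 3.332
GE = 5.732

5.732


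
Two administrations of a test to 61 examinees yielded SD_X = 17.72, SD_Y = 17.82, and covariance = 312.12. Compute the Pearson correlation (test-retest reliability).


r = cov(X,Y) / (SD_X * SD_Y)
r = 312.12 / (17.72 * 17.82)
r = 312.12 / 315.7704
r = 0.9884

0.9884


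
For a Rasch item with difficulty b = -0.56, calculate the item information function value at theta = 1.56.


P = 1/(1+exp(-(1.56--0.56))) = 0.8928
I = P*(1-P) = 0.8928 * 0.1072
I = 0.0957

0.0957


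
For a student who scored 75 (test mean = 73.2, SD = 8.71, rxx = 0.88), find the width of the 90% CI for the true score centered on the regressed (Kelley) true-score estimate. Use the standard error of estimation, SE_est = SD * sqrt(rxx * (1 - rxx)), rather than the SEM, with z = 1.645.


True score estimate = 0.88*75 + 0.12*73.2 = 74.784
SE_est = SD * sqrt(rxx * (1 - rxx)) = 8.71 * sqrt(0.88 * 0.12) = 8.71 * sqrt(0.1056) = 2.830415
CI = T_est +/- z * SE_est, so width = 2 * z * SE_est = 2 * 1.645 * 2.830415
Width = 9.3121

9.3121


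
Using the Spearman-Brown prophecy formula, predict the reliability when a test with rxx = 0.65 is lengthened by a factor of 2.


r_new = (n * rxx) / (1 + (n-1) * rxx)
r_new = (2 * 0.65) / (1 + 1 * 0.65)
r_new = 1.3 / 1.65
r_new = 0.7879

0.7879


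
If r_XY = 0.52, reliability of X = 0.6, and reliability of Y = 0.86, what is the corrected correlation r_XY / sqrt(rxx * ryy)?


r_corrected = rxy / sqrt(rxx * ryy)
= 0.52 / sqrt(0.6 * 0.86)
= 0.52 / sqrt(0.516)
= 0.52 / 0.718331
r_corrected = 0.7239

0.7239


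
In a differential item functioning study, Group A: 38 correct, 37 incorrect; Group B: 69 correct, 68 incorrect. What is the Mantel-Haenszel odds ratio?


Odds_A = 38/37 = 1.027
Odds_B = 69/68 = 1.0147
OR = Odds_A / Odds_B = 1.027 / 1.0147
Exactly, OR = (38 * 68) / (37 * 69) = 2584 / 2553
OR = 1.0121

1.0121


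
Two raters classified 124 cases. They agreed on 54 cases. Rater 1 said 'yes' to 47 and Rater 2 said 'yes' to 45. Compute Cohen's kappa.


P_o = 54/124 = 0.435484
P_e = (47*45 + 77*79) / 15376 = 0.533169
kappa = (P_o - P_e) / (1 - P_e)
kappa = (0.435484 - 0.533169) / (1 - 0.533169)
kappa = -0.2093

-0.2093


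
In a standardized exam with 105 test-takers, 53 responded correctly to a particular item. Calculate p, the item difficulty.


Item difficulty p = number correct / total examinees
p = 53 / 105
p = 0.5048

0.5048


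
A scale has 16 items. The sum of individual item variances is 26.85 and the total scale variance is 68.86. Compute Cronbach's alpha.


alpha = (k/(k-1)) * (1 - sum(si^2)/s_total^2)
= (16/15) * (1 - 26.85/68.86)
alpha = 0.6508

0.6508


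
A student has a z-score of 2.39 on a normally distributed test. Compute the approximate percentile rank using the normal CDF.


CDF(z) = 0.5 * (1 + erf(z/sqrt(2)))
erf(1.69) = 0.9832
CDF = 0.9916
Percentile rank = 0.9916 * 100 = 99.16

99.16


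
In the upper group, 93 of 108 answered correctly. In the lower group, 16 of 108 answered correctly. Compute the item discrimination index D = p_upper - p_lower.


p_upper = 93/108 = 0.8611
p_lower = 16/108 = 0.1481
D = 0.8611 - 0.1481 = 0.713

0.713


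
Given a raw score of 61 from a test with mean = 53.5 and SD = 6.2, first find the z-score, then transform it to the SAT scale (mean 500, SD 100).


z = (X - mean) / SD = (61 - 53.5) / 6.2
z = 7.5 / 6.2
z = 1.2097
SAT-scale = SAT = 500 + 100z
Carry z at full precision (z = 7.5 / 6.2) into the conversion:
SAT-scale = 500 + 100 * (7.5 / 6.2) = 500 + 750 / 6.2
SAT-scale = 500 + 120.9677
SAT-scale = 620.9677

620.9677


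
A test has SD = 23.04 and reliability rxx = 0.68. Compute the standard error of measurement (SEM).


SEM = SD * sqrt(1 - rxx)
SEM = 23.04 * sqrt(1 - 0.68)
SEM = 23.04 * sqrt(0.32) = 23.04 * 0.565685
SEM = 13.0334

13.0334


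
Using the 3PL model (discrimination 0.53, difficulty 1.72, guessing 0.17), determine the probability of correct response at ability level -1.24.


logit = 0.53*(-1.24 - 1.72) = -1.5688
P* = 1/(1 + exp(--1.5688)) = 0.1724
P = 0.17 + (1 - 0.17) * 0.1724
P = 0.3131

0.3131


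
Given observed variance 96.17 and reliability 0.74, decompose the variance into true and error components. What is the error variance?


var_true = rxx * var_obs = 0.74 * 96.17 = 71.1658
var_error = var_obs - var_true
var_error = 96.17 - 71.1658
var_error = 25.0042

25.0042


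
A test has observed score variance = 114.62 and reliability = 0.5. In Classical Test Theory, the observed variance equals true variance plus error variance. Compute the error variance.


var_true = rxx * var_obs = 0.5 * 114.62 = 57.31
var_error = var_obs - var_true
var_error = 114.62 - 57.31
var_error = 57.31

57.31


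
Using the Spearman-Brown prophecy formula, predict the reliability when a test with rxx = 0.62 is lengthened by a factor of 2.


r_new = (n * rxx) / (1 + (n-1) * rxx)
r_new = (2 * 0.62) / (1 + 1 * 0.62)
r_new = 1.24 / 1.62
r_new = 0.7654

0.7654


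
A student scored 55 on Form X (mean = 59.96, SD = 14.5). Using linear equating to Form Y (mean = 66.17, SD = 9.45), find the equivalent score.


slope = SD_Y / SD_X = 9.45 / 14.5 ~ 0.6517
intercept = mean_Y - slope * mean_X = 66.17 - (9.45 / 14.5) * 59.96 ~ 27.0926
Y = slope * X + intercept. To avoid rounding drift from the rounded slope/intercept, evaluate the equivalent form Y = mean_Y + SD_Y * (X - mean_X) / SD_X at full precision:
Y = 66.17 + 9.45 * (55 - 59.96) / 14.5
Y = 66.17 - 9.45 * 4.96 / 14.5
Y = 66.17 - 46.872 / 14.5
Y = 66.17 - 3.2326
Y = 62.9374

62.9374


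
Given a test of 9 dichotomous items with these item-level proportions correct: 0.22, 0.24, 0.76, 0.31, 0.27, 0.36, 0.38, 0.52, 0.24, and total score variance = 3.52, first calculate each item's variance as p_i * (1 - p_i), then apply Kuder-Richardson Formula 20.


For each item, compute p_i * q_i:
  Item 1: 0.22 * 0.78 = 0.1716
  Item 2: 0.24 * 0.76 = 0.1824
  Item 3: 0.76 * 0.24 = 0.1824
  Item 4: 0.31 * 0.69 = 0.2139
  Item 5: 0.27 * 0.73 = 0.1971
  Item 6: 0.36 * 0.64 = 0.2304
  Item 7: 0.38 * 0.62 = 0.2356
  Item 8: 0.52 * 0.48 = 0.2496
  Item 9: 0.24 * 0.76 = 0.1824
Sum(p_i * q_i) = 0.1716 + 0.1824 + 0.1824 + 0.2139 + 0.1971 + 0.2304 + 0.2356 + 0.2496 + 0.1824 = 1.8454
KR-20 = (k/(k-1)) * (1 - Sum(p_i*q_i) / Var_total)
= (9/8) * (1 - 1.8454/3.52)
= 1.125 * 0.4757
KR-20 = 0.5352

0.5352


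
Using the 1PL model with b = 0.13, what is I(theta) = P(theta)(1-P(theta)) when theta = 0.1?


P = 1/(1+exp(-(0.1-0.13))) = 0.4925
I = P*(1-P) = 0.4925 * 0.5075
I = 0.2499

0.2499


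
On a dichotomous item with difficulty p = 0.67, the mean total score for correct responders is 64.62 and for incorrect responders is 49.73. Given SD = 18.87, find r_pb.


q = 1 - p = 0.33
rpb = ((M1 - M0) / SD) * sqrt(p * q)
rpb = ((64.62 - 49.73) / 18.87) * sqrt(0.67 * 0.33)
rpb = 0.371

0.371


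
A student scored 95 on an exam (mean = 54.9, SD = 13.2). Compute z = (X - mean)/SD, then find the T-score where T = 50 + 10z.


z = (X - mean) / SD = (95 - 54.9) / 13.2
z = 40.1 / 13.2
z = 3.0379
T-score = T = 50 + 10z
Carry z at full precision (z = 40.1 / 13.2) into the conversion:
T-score = 50 + 10 * (40.1 / 13.2) = 50 + 401 / 13.2
T-score = 50 + 30.3788
T-score = 80.3788

80.3788


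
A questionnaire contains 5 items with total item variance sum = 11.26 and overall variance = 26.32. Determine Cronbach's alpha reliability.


alpha = (k/(k-1)) * (1 - sum(si^2)/s_total^2)
= (5/4) * (1 - 11.26/26.32)
alpha = 0.7152

0.7152


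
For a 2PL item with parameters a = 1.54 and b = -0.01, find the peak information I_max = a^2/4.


For 2PL, max info at theta = b = -0.01
I_max = a^2 / 4 = 1.54^2 / 4
= 2.3716 / 4
I_max = 0.5929

0.5929


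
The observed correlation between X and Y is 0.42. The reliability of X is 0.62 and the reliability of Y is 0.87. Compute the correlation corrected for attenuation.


r_corrected = rxy / sqrt(rxx * ryy)
= 0.42 / sqrt(0.62 * 0.87)
= 0.42 / sqrt(0.5394)
= 0.42 / 0.734439
r_corrected = 0.5719

0.5719


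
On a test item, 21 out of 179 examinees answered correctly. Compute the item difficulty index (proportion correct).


Item difficulty p = number correct / total examinees
p = 21 / 179
p = 0.1173

0.1173


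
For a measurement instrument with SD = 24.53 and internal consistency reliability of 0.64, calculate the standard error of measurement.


SEM = SD * sqrt(1 - rxx)
SEM = 24.53 * sqrt(1 - 0.64)
SEM = 24.53 * sqrt(0.36) = 24.53 * 0.6
SEM = 14.718

14.718


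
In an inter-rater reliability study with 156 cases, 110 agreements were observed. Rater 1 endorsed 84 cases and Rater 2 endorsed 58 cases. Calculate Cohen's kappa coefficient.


P_o = 110/156 = 0.705128
P_e = (84*58 + 72*98) / 24336 = 0.490138
kappa = (P_o - P_e) / (1 - P_e)
kappa = (0.705128 - 0.490138) / (1 - 0.490138)
kappa = 0.4217

0.4217


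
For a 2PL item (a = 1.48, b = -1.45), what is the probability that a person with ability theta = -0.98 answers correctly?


a*(theta - b) = 1.48 * (-0.98 - -1.45) = 0.6956
exp(-0.6956) = 0.4988
P = 1 / (1 + 0.4988)
P = 0.6672

0.6672


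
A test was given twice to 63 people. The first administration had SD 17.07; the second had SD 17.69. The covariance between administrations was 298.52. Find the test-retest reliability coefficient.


r = cov(X,Y) / (SD_X * SD_Y)
r = 298.52 / (17.07 * 17.69)
r = 298.52 / 301.9683
r = 0.9886

0.9886


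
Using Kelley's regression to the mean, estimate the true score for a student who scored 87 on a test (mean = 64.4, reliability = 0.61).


T_est = rxx * X + (1 - rxx) * mean
T_est = 0.61 * 87 + 0.39 * 64.4
T_est = 53.07 + 25.116
T_est = 78.186

78.186


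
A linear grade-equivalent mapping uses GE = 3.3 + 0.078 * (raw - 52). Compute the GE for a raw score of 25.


raw - median = 25 - 52 = -27
slope * diff = 0.078 * -27 = -2.106
GE = 3.3 + -2.106
GE = 1.194

1.194


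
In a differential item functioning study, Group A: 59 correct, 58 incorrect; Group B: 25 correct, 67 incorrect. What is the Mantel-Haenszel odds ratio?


Odds_A = 59/58 = 1.0172
Odds_B = 25/67 = 0.3731
OR = Odds_A / Odds_B = 1.0172 / 0.3731
Exactly, OR = (59 * 67) / (58 * 25) = 3953 / 1450
OR = 2.7262

2.7262


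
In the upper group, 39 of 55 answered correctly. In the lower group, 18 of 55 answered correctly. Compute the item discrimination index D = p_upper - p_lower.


p_upper = 39/55 = 0.7091
p_lower = 18/55 = 0.3273
D = 0.7091 - 0.3273 = 0.3818

0.3818


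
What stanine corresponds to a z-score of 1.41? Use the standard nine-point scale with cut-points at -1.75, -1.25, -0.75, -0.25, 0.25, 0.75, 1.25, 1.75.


Stanine boundaries: [-1.75, -1.25, -0.75, -0.25, 0.25, 0.75, 1.25, 1.75]
z = 1.41
Check each boundary:
  z >= -1.75 -> could be stanine 2
  z >= -1.25 -> could be stanine 3
  z >= -0.75 -> could be stanine 4
  z >= -0.25 -> could be stanine 5
  z >= 0.25 -> could be stanine 6
  z >= 0.75 -> could be stanine 7
  z >= 1.25 -> could be stanine 8
  z < 1.75
Highest qualifying boundary gives stanine = 8

8


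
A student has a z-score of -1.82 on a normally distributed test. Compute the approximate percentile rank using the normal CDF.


CDF(z) = 0.5 * (1 + erf(z/sqrt(2)))
erf(-1.2869) = -0.9312
CDF = 0.0344
Percentile rank = 0.0344 * 100 = 3.44

3.44


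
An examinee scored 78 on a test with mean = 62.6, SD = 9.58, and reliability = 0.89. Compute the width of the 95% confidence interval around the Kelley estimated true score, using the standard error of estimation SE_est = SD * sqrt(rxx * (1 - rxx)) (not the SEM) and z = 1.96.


True score estimate = 0.89*78 + 0.11*62.6 = 76.306
SE_est = SD * sqrt(rxx * (1 - rxx)) = 9.58 * sqrt(0.89 * 0.11) = 9.58 * sqrt(0.0979) = 2.997484
CI = T_est +/- z * SE_est, so width = 2 * z * SE_est = 2 * 1.96 * 2.997484
Width = 11.7501

11.7501


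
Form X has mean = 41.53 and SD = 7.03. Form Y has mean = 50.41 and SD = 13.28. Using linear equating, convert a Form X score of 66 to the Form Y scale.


slope = SD_Y / SD_X = 13.28 / 7.03 ~ 1.889
intercept = mean_Y - slope * mean_X = 50.41 - (13.28 / 7.03) * 41.53 ~ -28.0421
Y = slope * X + intercept. To avoid rounding drift from the rounded slope/intercept, evaluate the equivalent form Y = mean_Y + SD_Y * (X - mean_X) / SD_X at full precision:
Y = 50.41 + 13.28 * (66 - 41.53) / 7.03
Y = 50.41 + 13.28 * 24.47 / 7.03
Y = 50.41 + 324.9616 / 7.03
Y = 50.41 + 46.225
Y = 96.635

96.635


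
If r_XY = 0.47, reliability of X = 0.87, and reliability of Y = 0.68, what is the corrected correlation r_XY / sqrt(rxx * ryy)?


r_corrected = rxy / sqrt(rxx * ryy)
= 0.47 / sqrt(0.87 * 0.68)
= 0.47 / sqrt(0.5916)
= 0.47 / 0.769155
r_corrected = 0.6111

0.6111


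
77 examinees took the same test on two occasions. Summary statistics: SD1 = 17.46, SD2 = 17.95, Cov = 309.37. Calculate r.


r = cov(X,Y) / (SD_X * SD_Y)
r = 309.37 / (17.46 * 17.95)
r = 309.37 / 313.407
r = 0.9871

0.9871


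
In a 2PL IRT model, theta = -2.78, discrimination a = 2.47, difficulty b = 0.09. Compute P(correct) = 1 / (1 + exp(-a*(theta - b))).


a*(theta - b) = 2.47 * (-2.78 - 0.09) = -7.0889
exp(--7.0889) = 1198.5886
P = 1 / (1 + 1198.5886)
P = 0.0008

0.0008


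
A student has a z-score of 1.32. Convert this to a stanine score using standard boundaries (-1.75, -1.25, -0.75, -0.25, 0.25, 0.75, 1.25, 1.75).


Stanine boundaries: [-1.75, -1.25, -0.75, -0.25, 0.25, 0.75, 1.25, 1.75]
z = 1.32
Check each boundary:
  z >= -1.75 -> could be stanine 2
  z >= -1.25 -> could be stanine 3
  z >= -0.75 -> could be stanine 4
  z >= -0.25 -> could be stanine 5
  z >= 0.25 -> could be stanine 6
  z >= 0.75 -> could be stanine 7
  z >= 1.25 -> could be stanine 8
  z < 1.75
Highest qualifying boundary gives stanine = 8

8


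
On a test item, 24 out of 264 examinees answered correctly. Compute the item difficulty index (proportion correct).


Item difficulty p = number correct / total examinees
p = 24 / 264
p = 0.0909

0.0909


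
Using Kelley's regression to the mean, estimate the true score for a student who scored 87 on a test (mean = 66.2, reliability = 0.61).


T_est = rxx * X + (1 - rxx) * mean
T_est = 0.61 * 87 + 0.39 * 66.2
T_est = 53.07 + 25.818
T_est = 78.888

78.888


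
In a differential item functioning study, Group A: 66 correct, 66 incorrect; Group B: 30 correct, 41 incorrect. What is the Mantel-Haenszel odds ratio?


Odds_A = 66/66 = 1.0
Odds_B = 30/41 = 0.7317
OR = Odds_A / Odds_B = 1.0 / 0.7317
Exactly, OR = (66 * 41) / (66 * 30) = 2706 / 1980
OR = 1.3667

1.3667


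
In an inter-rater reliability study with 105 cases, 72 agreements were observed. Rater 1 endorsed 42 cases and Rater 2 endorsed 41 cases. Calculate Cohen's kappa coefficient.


P_o = 72/105 = 0.685714
P_e = (42*41 + 63*64) / 11025 = 0.521905
kappa = (P_o - P_e) / (1 - P_e)
kappa = (0.685714 - 0.521905) / (1 - 0.521905)
kappa = 0.3426

0.3426


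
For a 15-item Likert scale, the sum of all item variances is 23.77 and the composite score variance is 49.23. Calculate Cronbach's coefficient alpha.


alpha = (k/(k-1)) * (1 - sum(si^2)/s_total^2)
= (15/14) * (1 - 23.77/49.23)
alpha = 0.5541

0.5541


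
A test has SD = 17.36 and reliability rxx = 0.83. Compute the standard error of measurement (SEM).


SEM = SD * sqrt(1 - rxx)
SEM = 17.36 * sqrt(1 - 0.83)
SEM = 17.36 * sqrt(0.17) = 17.36 * 0.412311
SEM = 7.1577

7.1577


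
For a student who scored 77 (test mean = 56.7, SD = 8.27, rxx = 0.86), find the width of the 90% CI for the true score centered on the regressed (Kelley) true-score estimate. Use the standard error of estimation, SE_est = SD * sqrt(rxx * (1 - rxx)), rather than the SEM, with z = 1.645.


True score estimate = 0.86*77 + 0.14*56.7 = 74.158
SE_est = SD * sqrt(rxx * (1 - rxx)) = 8.27 * sqrt(0.86 * 0.14) = 8.27 * sqrt(0.1204) = 2.869583
CI = T_est +/- z * SE_est, so width = 2 * z * SE_est = 2 * 1.645 * 2.869583
Width = 9.4409

9.4409


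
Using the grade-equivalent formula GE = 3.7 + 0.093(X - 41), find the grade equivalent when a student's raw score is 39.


raw - median = 39 - 41 = -2
slope * diff = 0.093 * -2 = -0.186
GE = 3.7 + -0.186
GE = 3.514

3.514


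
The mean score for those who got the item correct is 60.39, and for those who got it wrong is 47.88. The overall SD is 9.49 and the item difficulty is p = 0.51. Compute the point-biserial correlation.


q = 1 - p = 0.49
rpb = ((M1 - M0) / SD) * sqrt(p * q)
rpb = ((60.39 - 47.88) / 9.49) * sqrt(0.51 * 0.49)
rpb = 0.659

0.659


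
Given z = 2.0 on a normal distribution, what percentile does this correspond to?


CDF(z) = 0.5 * (1 + erf(z/sqrt(2)))
erf(1.4142) = 0.9545
CDF = 0.9772
Percentile rank = 0.9772 * 100 = 97.72

97.72


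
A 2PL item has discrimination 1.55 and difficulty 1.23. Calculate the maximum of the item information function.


For 2PL, max info at theta = b = 1.23
I_max = a^2 / 4 = 1.55^2 / 4
= 2.4025 / 4
I_max = 0.6006

0.6006


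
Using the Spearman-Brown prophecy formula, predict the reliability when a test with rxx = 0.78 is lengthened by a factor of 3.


r_new = (n * rxx) / (1 + (n-1) * rxx)
r_new = (3 * 0.78) / (1 + 2 * 0.78)
r_new = 2.34 / 2.56
r_new = 0.9141

0.9141


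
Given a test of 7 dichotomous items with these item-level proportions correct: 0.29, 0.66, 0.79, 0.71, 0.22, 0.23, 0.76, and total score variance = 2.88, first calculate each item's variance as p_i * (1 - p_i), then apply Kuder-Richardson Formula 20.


For each item, compute p_i * q_i:
  Item 1: 0.29 * 0.71 = 0.2059
  Item 2: 0.66 * 0.34 = 0.2244
  Item 3: 0.79 * 0.21 = 0.1659
  Item 4: 0.71 * 0.29 = 0.2059
  Item 5: 0.22 * 0.78 = 0.1716
  Item 6: 0.23 * 0.77 = 0.1771
  Item 7: 0.76 * 0.24 = 0.1824
Sum(p_i * q_i) = 0.2059 + 0.2244 + 0.1659 + 0.2059 + 0.1716 + 0.1771 + 0.1824 = 1.3332
KR-20 = (k/(k-1)) * (1 - Sum(p_i*q_i) / Var_total)
= (7/6) * (1 - 1.3332/2.88)
= 1.1667 * 0.5371
KR-20 = 0.6266

0.6266


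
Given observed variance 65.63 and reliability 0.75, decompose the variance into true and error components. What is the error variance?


var_true = rxx * var_obs = 0.75 * 65.63 = 49.2225
var_error = var_obs - var_true
var_error = 65.63 - 49.2225
var_error = 16.4075

16.4075


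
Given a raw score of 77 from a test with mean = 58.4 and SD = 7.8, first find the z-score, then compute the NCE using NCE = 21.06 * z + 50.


z = (X - mean) / SD = (77 - 58.4) / 7.8
z = 18.6 / 7.8
z = 2.3846
NCE = NCE = 21.06z + 50
Carry z at full precision (z = 18.6 / 7.8) into the conversion:
NCE = 21.06 * (18.6 / 7.8) + 50 = 391.716 / 7.8 + 50
NCE = 50.22 + 50
NCE = 100.22

100.22


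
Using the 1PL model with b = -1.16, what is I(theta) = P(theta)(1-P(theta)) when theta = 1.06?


P = 1/(1+exp(-(1.06--1.16))) = 0.902
I = P*(1-P) = 0.902 * 0.098
I = 0.0884

0.0884


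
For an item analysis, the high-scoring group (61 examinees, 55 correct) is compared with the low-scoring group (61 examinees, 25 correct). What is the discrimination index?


p_upper = 55/61 = 0.9016
p_lower = 25/61 = 0.4098
D = 0.9016 - 0.4098 = 0.4918

0.4918


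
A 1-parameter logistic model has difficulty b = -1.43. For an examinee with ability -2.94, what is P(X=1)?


theta - b = -2.94 - -1.43 = -1.51
exp(-(theta - b)) = exp(1.51) = 4.5267
P = 1 / (1 + 4.5267)
P = 0.1809

0.1809


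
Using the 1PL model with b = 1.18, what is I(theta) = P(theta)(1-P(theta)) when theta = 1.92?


P = 1/(1+exp(-(1.92-1.18))) = 0.677
I = P*(1-P) = 0.677 * 0.323
I = 0.2187

0.2187


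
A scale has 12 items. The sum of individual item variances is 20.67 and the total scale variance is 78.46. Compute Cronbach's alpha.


alpha = (k/(k-1)) * (1 - sum(si^2)/s_total^2)
= (12/11) * (1 - 20.67/78.46)
alpha = 0.8035

0.8035


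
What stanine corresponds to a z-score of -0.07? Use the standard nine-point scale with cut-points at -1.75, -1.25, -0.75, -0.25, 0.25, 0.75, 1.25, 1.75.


Stanine boundaries: [-1.75, -1.25, -0.75, -0.25, 0.25, 0.75, 1.25, 1.75]
z = -0.07
Check each boundary:
  z >= -1.75 -> could be stanine 2
  z >= -1.25 -> could be stanine 3
  z >= -0.75 -> could be stanine 4
  z >= -0.25 -> could be stanine 5
  z < 0.25
  z < 0.75
  z < 1.25
  z < 1.75
Highest qualifying boundary gives stanine = 5

5


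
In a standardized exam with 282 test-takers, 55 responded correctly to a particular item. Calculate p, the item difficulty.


Item difficulty p = number correct / total examinees
p = 55 / 282
p = 0.195

0.195


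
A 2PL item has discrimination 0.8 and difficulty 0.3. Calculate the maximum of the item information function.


For 2PL, max info at theta = b = 0.3
I_max = a^2 / 4 = 0.8^2 / 4
= 0.64 / 4
I_max = 0.16

0.16


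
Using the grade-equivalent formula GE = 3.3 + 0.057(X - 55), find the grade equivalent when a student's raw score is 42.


raw - median = 42 - 55 = -13
slope * diff = 0.057 * -13 = -0.741
GE = 3.3 + -0.741
GE = 2.559

2.559


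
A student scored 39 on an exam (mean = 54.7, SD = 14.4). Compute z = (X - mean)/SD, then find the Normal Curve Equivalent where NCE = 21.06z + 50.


z = (X - mean) / SD = (39 - 54.7) / 14.4
z = -15.7 / 14.4
z = -1.0903
NCE = NCE = 21.06z + 50
Carry z at full precision (z = -15.7 / 14.4) into the conversion:
NCE = 21.06 * (-15.7 / 14.4) + 50 = -330.642 / 14.4 + 50
NCE = -22.9612 + 50
NCE = 27.0388

27.0388


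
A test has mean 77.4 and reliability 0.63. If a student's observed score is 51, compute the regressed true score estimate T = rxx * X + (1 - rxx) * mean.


T_est = rxx * X + (1 - rxx) * mean
T_est = 0.63 * 51 + 0.37 * 77.4
T_est = 32.13 + 28.638
T_est = 60.768

60.768


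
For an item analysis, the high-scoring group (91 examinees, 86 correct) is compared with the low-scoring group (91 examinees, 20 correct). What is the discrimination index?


p_upper = 86/91 = 0.9451
p_lower = 20/91 = 0.2198
D = 0.9451 - 0.2198 = 0.7253

0.7253


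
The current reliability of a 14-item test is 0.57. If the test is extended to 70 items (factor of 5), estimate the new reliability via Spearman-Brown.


r_new = (n * rxx) / (1 + (n-1) * rxx)
r_new = (5 * 0.57) / (1 + 4 * 0.57)
r_new = 2.85 / 3.28
r_new = 0.8689

0.8689


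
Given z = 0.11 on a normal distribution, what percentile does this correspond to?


CDF(z) = 0.5 * (1 + erf(z/sqrt(2)))
erf(0.0778) = 0.0876
CDF = 0.5438
Percentile rank = 0.5438 * 100 = 54.38

54.38


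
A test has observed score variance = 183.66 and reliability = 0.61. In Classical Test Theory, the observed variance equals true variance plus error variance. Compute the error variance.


var_true = rxx * var_obs = 0.61 * 183.66 = 112.0326
var_error = var_obs - var_true
var_error = 183.66 - 112.0326
var_error = 71.6274

71.6274


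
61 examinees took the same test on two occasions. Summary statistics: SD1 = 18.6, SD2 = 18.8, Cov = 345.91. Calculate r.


r = cov(X,Y) / (SD_X * SD_Y)
r = 345.91 / (18.6 * 18.8)
r = 345.91 / 349.68
r = 0.9892

0.9892


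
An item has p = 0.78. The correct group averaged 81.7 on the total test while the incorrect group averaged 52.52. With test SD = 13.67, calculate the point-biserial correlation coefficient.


q = 1 - p = 0.22
rpb = ((M1 - M0) / SD) * sqrt(p * q)
rpb = ((81.7 - 52.52) / 13.67) * sqrt(0.78 * 0.22)
rpb = 0.8843

0.8843


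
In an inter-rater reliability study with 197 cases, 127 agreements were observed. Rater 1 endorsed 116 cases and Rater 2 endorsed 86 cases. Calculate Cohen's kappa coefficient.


P_o = 127/197 = 0.64467
P_e = (116*86 + 81*111) / 38809 = 0.488727
kappa = (P_o - P_e) / (1 - P_e)
kappa = (0.64467 - 0.488727) / (1 - 0.488727)
kappa = 0.305

0.305


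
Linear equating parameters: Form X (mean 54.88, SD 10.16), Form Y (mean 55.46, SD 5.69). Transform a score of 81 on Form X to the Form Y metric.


slope = SD_Y / SD_X = 5.69 / 10.16 ~ 0.56
intercept = mean_Y - slope * mean_X = 55.46 - (5.69 / 10.16) * 54.88 ~ 24.725
Y = slope * X + intercept. To avoid rounding drift from the rounded slope/intercept, evaluate the equivalent form Y = mean_Y + SD_Y * (X - mean_X) / SD_X at full precision:
Y = 55.46 + 5.69 * (81 - 54.88) / 10.16
Y = 55.46 + 5.69 * 26.12 / 10.16
Y = 55.46 + 148.6228 / 10.16
Y = 55.46 + 14.6282
Y = 70.0882

70.0882


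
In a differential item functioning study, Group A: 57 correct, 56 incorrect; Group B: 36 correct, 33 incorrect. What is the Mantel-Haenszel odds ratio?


Odds_A = 57/56 = 1.0179
Odds_B = 36/33 = 1.0909
OR = Odds_A / Odds_B = 1.0179 / 1.0909
Exactly, OR = (57 * 33) / (56 * 36) = 1881 / 2016
OR = 0.933

0.933


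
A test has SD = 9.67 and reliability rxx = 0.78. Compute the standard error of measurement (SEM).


SEM = SD * sqrt(1 - rxx)
SEM = 9.67 * sqrt(1 - 0.78)
SEM = 9.67 * sqrt(0.22) = 9.67 * 0.469042
SEM = 4.5356

4.5356


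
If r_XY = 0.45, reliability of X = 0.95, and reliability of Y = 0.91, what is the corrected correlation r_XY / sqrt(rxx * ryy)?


r_corrected = rxy / sqrt(rxx * ryy)
= 0.45 / sqrt(0.95 * 0.91)
= 0.45 / sqrt(0.8645)
= 0.45 / 0.929785
r_corrected = 0.484

0.484


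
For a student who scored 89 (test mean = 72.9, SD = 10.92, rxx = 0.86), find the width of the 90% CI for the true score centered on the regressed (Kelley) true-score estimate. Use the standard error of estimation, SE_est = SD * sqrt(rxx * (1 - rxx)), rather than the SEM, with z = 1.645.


True score estimate = 0.86*89 + 0.14*72.9 = 86.746
SE_est = SD * sqrt(rxx * (1 - rxx)) = 10.92 * sqrt(0.86 * 0.14) = 10.92 * sqrt(0.1204) = 3.789098
CI = T_est +/- z * SE_est, so width = 2 * z * SE_est = 2 * 1.645 * 3.789098
Width = 12.4661

12.4661


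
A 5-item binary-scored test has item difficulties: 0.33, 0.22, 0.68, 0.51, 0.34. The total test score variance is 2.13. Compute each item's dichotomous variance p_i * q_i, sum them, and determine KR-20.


For each item, compute p_i * q_i:
  Item 1: 0.33 * 0.67 = 0.2211
  Item 2: 0.22 * 0.78 = 0.1716
  Item 3: 0.68 * 0.32 = 0.2176
  Item 4: 0.51 * 0.49 = 0.2499
  Item 5: 0.34 * 0.66 = 0.2244
Sum(p_i * q_i) = 0.2211 + 0.1716 + 0.2176 + 0.2499 + 0.2244 = 1.0846
KR-20 = (k/(k-1)) * (1 - Sum(p_i*q_i) / Var_total)
= (5/4) * (1 - 1.0846/2.13)
= 1.25 * 0.4908
KR-20 = 0.6135

0.6135


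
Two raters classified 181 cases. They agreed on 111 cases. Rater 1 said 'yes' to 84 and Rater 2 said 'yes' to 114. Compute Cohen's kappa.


P_o = 111/181 = 0.61326
P_e = (84*114 + 97*67) / 32761 = 0.490675
kappa = (P_o - P_e) / (1 - P_e)
kappa = (0.61326 - 0.490675) / (1 - 0.490675)
kappa = 0.2407

0.2407


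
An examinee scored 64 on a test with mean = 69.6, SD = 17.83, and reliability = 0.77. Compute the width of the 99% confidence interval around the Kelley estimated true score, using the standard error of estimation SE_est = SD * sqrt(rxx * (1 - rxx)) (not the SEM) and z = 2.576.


True score estimate = 0.77*64 + 0.23*69.6 = 65.288
SE_est = SD * sqrt(rxx * (1 - rxx)) = 17.83 * sqrt(0.77 * 0.23) = 17.83 * sqrt(0.1771) = 7.503444
CI = T_est +/- z * SE_est, so width = 2 * z * SE_est = 2 * 2.576 * 7.503444
Width = 38.6577

38.6577


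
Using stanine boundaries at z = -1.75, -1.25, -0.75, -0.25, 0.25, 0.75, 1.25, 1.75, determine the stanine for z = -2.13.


Stanine boundaries: [-1.75, -1.25, -0.75, -0.25, 0.25, 0.75, 1.25, 1.75]
z = -2.13
Check each boundary:
  z < -1.75
  z < -1.25
  z < -0.75
  z < -0.25
  z < 0.25
  z < 0.75
  z < 1.25
  z < 1.75
Highest qualifying boundary gives stanine = 1

1


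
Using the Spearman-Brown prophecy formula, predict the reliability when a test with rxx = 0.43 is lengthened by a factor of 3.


r_new = (n * rxx) / (1 + (n-1) * rxx)
r_new = (3 * 0.43) / (1 + 2 * 0.43)
r_new = 1.29 / 1.86
r_new = 0.6935

0.6935


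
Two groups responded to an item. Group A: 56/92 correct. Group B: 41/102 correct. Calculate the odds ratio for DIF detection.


Odds_A = 56/36 = 1.5556
Odds_B = 41/61 = 0.6721
OR = Odds_A / Odds_B = 1.5556 / 0.6721
Exactly, OR = (56 * 61) / (36 * 41) = 3416 / 1476
OR = 2.3144

2.3144


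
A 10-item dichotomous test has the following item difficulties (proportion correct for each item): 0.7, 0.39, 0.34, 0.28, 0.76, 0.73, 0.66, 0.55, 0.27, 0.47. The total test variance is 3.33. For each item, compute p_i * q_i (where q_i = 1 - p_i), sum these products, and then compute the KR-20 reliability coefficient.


For each item, compute p_i * q_i:
  Item 1: 0.7 * 0.3 = 0.21
  Item 2: 0.39 * 0.61 = 0.2379
  Item 3: 0.34 * 0.66 = 0.2244
  Item 4: 0.28 * 0.72 = 0.2016
  Item 5: 0.76 * 0.24 = 0.1824
  Item 6: 0.73 * 0.27 = 0.1971
  Item 7: 0.66 * 0.34 = 0.2244
  Item 8: 0.55 * 0.45 = 0.2475
  Item 9: 0.27 * 0.73 = 0.1971
  Item 10: 0.47 * 0.53 = 0.2491
Sum(p_i * q_i) = 0.21 + 0.2379 + 0.2244 + 0.2016 + 0.1824 + 0.1971 + 0.2244 + 0.2475 + 0.1971 + 0.2491 = 2.1715
KR-20 = (k/(k-1)) * (1 - Sum(p_i*q_i) / Var_total)
= (10/9) * (1 - 2.1715/3.33)
= 1.1111 * 0.3479
KR-20 = 0.3866

0.3866


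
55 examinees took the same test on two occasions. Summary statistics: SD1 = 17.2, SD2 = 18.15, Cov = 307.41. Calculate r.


r = cov(X,Y) / (SD_X * SD_Y)
r = 307.41 / (17.2 * 18.15)
r = 307.41 / 312.18
r = 0.9847

0.9847


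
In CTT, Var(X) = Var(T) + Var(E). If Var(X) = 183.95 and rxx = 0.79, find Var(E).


var_true = rxx * var_obs = 0.79 * 183.95 = 145.3205
var_error = var_obs - var_true
var_error = 183.95 - 145.3205
var_error = 38.6295

38.6295


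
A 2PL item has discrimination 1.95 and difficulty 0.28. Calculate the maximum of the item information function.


For 2PL, max info at theta = b = 0.28
I_max = a^2 / 4 = 1.95^2 / 4
= 3.8025 / 4
I_max = 0.9506

0.9506


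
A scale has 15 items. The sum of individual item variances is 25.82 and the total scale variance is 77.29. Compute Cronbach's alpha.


alpha = (k/(k-1)) * (1 - sum(si^2)/s_total^2)
= (15/14) * (1 - 25.82/77.29)
alpha = 0.7135

0.7135


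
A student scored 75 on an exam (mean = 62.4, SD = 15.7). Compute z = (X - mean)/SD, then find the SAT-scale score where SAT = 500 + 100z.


z = (X - mean) / SD = (75 - 62.4) / 15.7
z = 12.6 / 15.7
z = 0.8025
SAT-scale = SAT = 500 + 100z
Carry z at full precision (z = 12.6 / 15.7) into the conversion:
SAT-scale = 500 + 100 * (12.6 / 15.7) = 500 + 1260 / 15.7
SAT-scale = 500 + 80.2548
SAT-scale = 580.2548

580.2548


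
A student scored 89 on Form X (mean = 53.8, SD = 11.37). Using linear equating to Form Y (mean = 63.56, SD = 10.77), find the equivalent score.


slope = SD_Y / SD_X = 10.77 / 11.37 ~ 0.9472
intercept = mean_Y - slope * mean_X = 63.56 - (10.77 / 11.37) * 53.8 ~ 12.5991
Y = slope * X + intercept. To avoid rounding drift from the rounded slope/intercept, evaluate the equivalent form Y = mean_Y + SD_Y * (X - mean_X) / SD_X at full precision:
Y = 63.56 + 10.77 * (89 - 53.8) / 11.37
Y = 63.56 + 10.77 * 35.2 / 11.37
Y = 63.56 + 379.104 / 11.37
Y = 63.56 + 33.3425
Y = 96.9025

96.9025


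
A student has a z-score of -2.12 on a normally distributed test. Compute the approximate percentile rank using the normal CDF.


CDF(z) = 0.5 * (1 + erf(z/sqrt(2)))
erf(-1.4991) = -0.966
CDF = 0.017
Percentile rank = 0.017 * 100 = 1.7

1.7


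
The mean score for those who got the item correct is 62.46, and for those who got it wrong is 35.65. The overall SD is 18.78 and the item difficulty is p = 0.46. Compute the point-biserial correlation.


q = 1 - p = 0.54
rpb = ((M1 - M0) / SD) * sqrt(p * q)
rpb = ((62.46 - 35.65) / 18.78) * sqrt(0.46 * 0.54)
rpb = 0.7115

0.7115


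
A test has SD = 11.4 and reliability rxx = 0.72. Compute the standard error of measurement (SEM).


SEM = SD * sqrt(1 - rxx)
SEM = 11.4 * sqrt(1 - 0.72)
SEM = 11.4 * sqrt(0.28) = 11.4 * 0.52915
SEM = 6.0323

6.0323


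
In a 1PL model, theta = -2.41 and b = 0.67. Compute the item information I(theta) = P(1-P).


P = 1/(1+exp(-(-2.41-0.67))) = 0.0439
I = P*(1-P) = 0.0439 * 0.9561
I = 0.042

0.042


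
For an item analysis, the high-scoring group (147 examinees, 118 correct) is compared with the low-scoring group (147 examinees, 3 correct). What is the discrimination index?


p_upper = 118/147 = 0.8027
p_lower = 3/147 = 0.0204
D = 0.8027 - 0.0204 = 0.7823

0.7823


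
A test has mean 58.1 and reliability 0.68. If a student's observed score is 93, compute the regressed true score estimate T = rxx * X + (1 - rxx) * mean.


T_est = rxx * X + (1 - rxx) * mean
T_est = 0.68 * 93 + 0.32 * 58.1
T_est = 63.24 + 18.592
T_est = 81.832

81.832


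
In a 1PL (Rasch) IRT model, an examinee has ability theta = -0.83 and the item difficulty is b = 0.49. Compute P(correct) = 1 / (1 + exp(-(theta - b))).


theta - b = -0.83 - 0.49 = -1.32
exp(-(theta - b)) = exp(1.32) = 3.7434
P = 1 / (1 + 3.7434)
P = 0.2108

0.2108


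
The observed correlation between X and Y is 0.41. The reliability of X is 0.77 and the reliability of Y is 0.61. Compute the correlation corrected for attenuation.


r_corrected = rxy / sqrt(rxx * ryy)
= 0.41 / sqrt(0.77 * 0.61)
= 0.41 / sqrt(0.4697)
= 0.41 / 0.685347
r_corrected = 0.5982

0.5982


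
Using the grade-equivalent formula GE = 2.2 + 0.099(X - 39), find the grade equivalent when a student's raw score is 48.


raw - median = 48 - 39 = 9
slope * diff = 0.099 * 9 = 0.891
GE = 2.2 + 0.891
GE = 3.091

3.091


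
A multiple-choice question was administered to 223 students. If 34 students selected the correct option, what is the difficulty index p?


Item difficulty p = number correct / total examinees
p = 34 / 223
p = 0.1525

0.1525


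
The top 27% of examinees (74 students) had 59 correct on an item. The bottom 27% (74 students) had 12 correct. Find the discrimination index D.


p_upper = 59/74 = 0.7973
p_lower = 12/74 = 0.1622
D = 0.7973 - 0.1622 = 0.6351

0.6351


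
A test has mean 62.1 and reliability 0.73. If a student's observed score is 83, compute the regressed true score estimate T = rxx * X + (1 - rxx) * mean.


T_est = rxx * X + (1 - rxx) * mean
T_est = 0.73 * 83 + 0.27 * 62.1
T_est = 60.59 + 16.767
T_est = 77.357

77.357


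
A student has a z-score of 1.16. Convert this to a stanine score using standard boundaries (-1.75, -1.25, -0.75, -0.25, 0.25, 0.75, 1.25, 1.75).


Stanine boundaries: [-1.75, -1.25, -0.75, -0.25, 0.25, 0.75, 1.25, 1.75]
z = 1.16
Check each boundary:
  z >= -1.75 -> could be stanine 2
  z >= -1.25 -> could be stanine 3
  z >= -0.75 -> could be stanine 4
  z >= -0.25 -> could be stanine 5
  z >= 0.25 -> could be stanine 6
  z >= 0.75 -> could be stanine 7
  z < 1.25
  z < 1.75
Highest qualifying boundary gives stanine = 7

7


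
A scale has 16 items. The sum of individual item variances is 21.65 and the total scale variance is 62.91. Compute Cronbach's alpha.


alpha = (k/(k-1)) * (1 - sum(si^2)/s_total^2)
= (16/15) * (1 - 21.65/62.91)
alpha = 0.6996

0.6996


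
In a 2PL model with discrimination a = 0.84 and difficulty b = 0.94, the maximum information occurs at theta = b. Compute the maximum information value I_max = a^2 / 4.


For 2PL, max info at theta = b = 0.94
I_max = a^2 / 4 = 0.84^2 / 4
= 0.7056 / 4
I_max = 0.1764

0.1764


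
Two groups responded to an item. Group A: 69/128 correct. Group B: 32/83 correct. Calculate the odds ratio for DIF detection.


Odds_A = 69/59 = 1.1695
Odds_B = 32/51 = 0.6275
OR = Odds_A / Odds_B = 1.1695 / 0.6275
Exactly, OR = (69 * 51) / (59 * 32) = 3519 / 1888
OR = 1.8639

1.8639


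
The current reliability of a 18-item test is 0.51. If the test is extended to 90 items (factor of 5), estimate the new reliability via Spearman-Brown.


r_new = (n * rxx) / (1 + (n-1) * rxx)
r_new = (5 * 0.51) / (1 + 4 * 0.51)
r_new = 2.55 / 3.04
r_new = 0.8388

0.8388


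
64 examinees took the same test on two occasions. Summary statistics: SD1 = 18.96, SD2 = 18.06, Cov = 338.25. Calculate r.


r = cov(X,Y) / (SD_X * SD_Y)
r = 338.25 / (18.96 * 18.06)
r = 338.25 / 342.4176
r = 0.9878

0.9878


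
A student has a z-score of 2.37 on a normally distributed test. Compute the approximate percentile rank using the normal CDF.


CDF(z) = 0.5 * (1 + erf(z/sqrt(2)))
erf(1.6758) = 0.9822
CDF = 0.9911
Percentile rank = 0.9911 * 100 = 99.11

99.11
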